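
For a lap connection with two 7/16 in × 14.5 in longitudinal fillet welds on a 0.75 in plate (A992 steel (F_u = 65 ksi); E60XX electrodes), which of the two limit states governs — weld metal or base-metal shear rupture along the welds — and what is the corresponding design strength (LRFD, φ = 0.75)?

φR_n ≈ 242 kips (weld metal governs)

E60XX → F_EXX = 60 ksi.
t_e = 0.707 × 0.4375 = 0.3093 in; L = 29 in.
Weld metal: φR_n = 0.75 × 0.6 × 60 × 0.3093 × 29 = 242.2 kips.
Base metal (shear rupture): φR_n = 0.75 × 0.6 × 65 × 0.75 × 29 = 636.2 kips.
Governing: weld metal.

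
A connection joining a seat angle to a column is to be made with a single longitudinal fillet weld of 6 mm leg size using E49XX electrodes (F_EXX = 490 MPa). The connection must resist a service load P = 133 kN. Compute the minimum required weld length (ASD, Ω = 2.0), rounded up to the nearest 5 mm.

Throat t_e = 0.707 × 6 = 4.242 mm.
r_n/Ω = (0.6 × 490 × 4.242) / 2.0 = 623.6 N/mm = 0.6236 kN/mm.
L_req = P / (r_n/Ω) = 133 / 0.6236 = 213.3 mm total.
Round up → use L = 215 mm.

L = 215 mm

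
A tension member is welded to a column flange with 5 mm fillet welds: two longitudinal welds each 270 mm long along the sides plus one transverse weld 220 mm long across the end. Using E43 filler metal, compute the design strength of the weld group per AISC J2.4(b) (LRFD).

φR_n ≈ 540 kN

E43XX → F_EXX = 430 MPa.
t_e = 0.707 × 5 = 3.535 mm.
R_nwl = 0.6 × 430 × 3.535 × 540 × 10⁻³ = 492.5 kN (longitudinal, 2 welds).
R_nwt = 0.6 × 430 × 3.535 × 220 × 10⁻³ = 200.6 kN (transverse, base value).
(i) R_nwl + R_nwt = 693.1 kN; (ii) 0.85 R_nwl + 1.5 R_nwt = 719.6 kN.
R_n = max = 719.6 kN [governs: (ii)]; φR_n = 539.7 kN.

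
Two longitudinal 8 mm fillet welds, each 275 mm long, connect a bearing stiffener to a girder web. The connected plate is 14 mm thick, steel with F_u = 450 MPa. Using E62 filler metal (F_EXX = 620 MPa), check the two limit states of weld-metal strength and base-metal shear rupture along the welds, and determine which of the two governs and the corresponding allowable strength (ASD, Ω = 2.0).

R_n/Ω ≈ 579 kN (weld metal governs)

t_e = 0.707 × 8 = 5.656 mm; L = 550 mm.
Weld metal: R_n/Ω = (1/2.0) × 0.6 × 620 × 5.656 × 550 × 10⁻³ = 578.6 kN.
Base metal (shear rupture): R_n/Ω = (1/2.0) × 0.6 × 450 × 14 × 550 × 10⁻³ = 1040 kN.
Governing: weld metal.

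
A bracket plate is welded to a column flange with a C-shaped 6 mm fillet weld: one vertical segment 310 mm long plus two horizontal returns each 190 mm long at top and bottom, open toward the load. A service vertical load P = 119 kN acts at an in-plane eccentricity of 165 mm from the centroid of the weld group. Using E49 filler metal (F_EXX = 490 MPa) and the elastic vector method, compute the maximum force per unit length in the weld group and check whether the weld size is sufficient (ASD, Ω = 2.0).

Total weld length L_w = 690 mm. Treat welds as unit-width lines.
Centroid: x̄ = 2×190×95 / 690 = 52.32 mm from the vertical weld.
Polar moment about centroid: J = I_x + I_y = [310³/12 + 2×190×155²] + [310×52.32² + 2(190³/12 + 190×42.68²)] = 14300000 mm³.
Direct shear f_v = P/L_w = 119×10³ / 690 = 172.5 N/mm (vertical).
Torsion M = P·e = 119×10³ × 165 = 19635000 N·mm.
Critical point at (x, y) = (137.7, 155) from centroid. f_tx = M·y/J = 212.9 N/mm; f_ty = M·x/J = 189.1 N/mm.
Resultant f_max = √[f_tx² + (f_v + f_ty)²] = √[212.9² + (172.5 + 189.1)²] = 419.6 N/mm.
Capacity per unit length: r_n/Ω = (1/2.0) × 0.6 × 490 × (0.707 × 6) = 623.6 N/mm.
419.6 ≤ 623.6 → adequate.

f_max ≈ 420 N/mm; adequate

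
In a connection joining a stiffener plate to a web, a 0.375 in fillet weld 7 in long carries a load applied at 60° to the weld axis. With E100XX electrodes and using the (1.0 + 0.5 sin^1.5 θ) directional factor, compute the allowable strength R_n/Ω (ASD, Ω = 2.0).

E100XX → F_EXX = 100 ksi.
t_e = 0.707 × 0.375 = 0.2651 in; A_we = 0.2651 × 7 = 1.856 in².
Directional factor: 1.0 + 0.5 sin^1.5(60°) = 1.403.
F_nw = 0.6 × 100 × 1.403 = 84.18 ksi.
R_n/Ω = (84.18 × 1.856) / 2.0 = 78.11 kips.

R_n/Ω ≈ 78.1 kips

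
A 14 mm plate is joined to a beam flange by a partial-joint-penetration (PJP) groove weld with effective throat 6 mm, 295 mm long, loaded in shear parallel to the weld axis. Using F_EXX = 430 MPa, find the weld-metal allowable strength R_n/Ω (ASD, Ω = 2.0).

Effective throat (given) t_e = 6 mm.
A_we = 6 × 295 = 1770 mm².
F_nw = 0.6 F_EXX = 258 MPa.
R_n/Ω = (258 × 1770) / 2.0 × 10⁻³ = 228.3 kN.

R_n/Ω ≈ 228 kN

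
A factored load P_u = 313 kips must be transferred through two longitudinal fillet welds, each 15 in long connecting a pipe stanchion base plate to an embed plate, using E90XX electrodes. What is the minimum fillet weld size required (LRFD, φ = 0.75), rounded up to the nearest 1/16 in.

E90XX → F_EXX = 90 ksi.
Total weld length L = 30 in.
Required throat t_e = P_u / (φ × 0.6 F_EXX × L) = 313 / (0.75 × 0.6 × 90 × 30) = 0.2576 in.
Required leg w = t_e / 0.707 = 0.3644 in → use 3/8 in.

w = 3/8 in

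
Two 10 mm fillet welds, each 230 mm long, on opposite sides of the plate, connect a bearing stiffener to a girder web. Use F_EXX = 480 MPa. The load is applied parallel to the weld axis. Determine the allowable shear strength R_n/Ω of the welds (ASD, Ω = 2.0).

Effective throat t_e = 0.707 × 10 = 7.07 mm.
Total length L = 460 mm; A_we = 7.07 × 460 = 3252 mm².
F_nw = 0.6 F_EXX = 0.6 × 480 = 288 MPa.
R_n = 288 × 3252 × 10⁻³ = 936.6 kN; R_n/Ω = 936.6/2.0 = 468.3 kN.

R_n/Ω ≈ 468 kN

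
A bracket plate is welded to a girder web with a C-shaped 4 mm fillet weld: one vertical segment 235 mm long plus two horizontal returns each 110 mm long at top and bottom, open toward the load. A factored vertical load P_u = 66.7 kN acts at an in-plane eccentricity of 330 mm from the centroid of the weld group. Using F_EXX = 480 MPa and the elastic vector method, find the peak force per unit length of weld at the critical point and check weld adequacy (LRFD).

f_max ≈ 771 N/mm; NOT adequate

Total weld length L_w = 455 mm. Treat welds as unit-width lines.
Centroid: x̄ = 2×110×55 / 455 = 26.59 mm from the vertical weld.
Polar moment about centroid: J = I_x + I_y = [235³/12 + 2×110×117.5²] + [235×26.59² + 2(110³/12 + 110×28.41²)] = 4684000 mm³.
Direct shear f_v = P/L_w = 66.7×10³ / 455 = 146.6 N/mm (vertical).
Torsion M = P·e = 66.7×10³ × 330 = 22011000 N·mm.
Critical point at (x, y) = (83.41, 117.5) from centroid. f_tx = M·y/J = 552.1 N/mm; f_ty = M·x/J = 391.9 N/mm.
Resultant f_max = √[f_tx² + (f_v + f_ty)²] = √[552.1² + (146.6 + 391.9)²] = 771.2 N/mm.
Capacity per unit length: φr_n = 0.75 × 0.6 × 480 × (0.707 × 4) = 610.8 N/mm.
771.2 > 610.8 → NOT adequate.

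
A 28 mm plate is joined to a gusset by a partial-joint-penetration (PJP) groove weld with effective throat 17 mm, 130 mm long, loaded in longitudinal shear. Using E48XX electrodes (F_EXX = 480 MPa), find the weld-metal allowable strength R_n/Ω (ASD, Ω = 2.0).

R_n/Ω ≈ 318 kN

Effective throat (given) t_e = 17 mm.
A_we = 17 × 130 = 2210 mm².
F_nw = 0.6 F_EXX = 288 MPa.
R_n/Ω = (288 × 2210) / 2.0 × 10⁻³ = 318.2 kN.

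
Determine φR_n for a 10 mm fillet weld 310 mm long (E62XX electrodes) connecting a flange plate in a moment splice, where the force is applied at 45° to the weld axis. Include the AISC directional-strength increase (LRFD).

φR_n ≈ 793 kN

E62XX → F_EXX = 620 MPa.
t_e = 0.707 × 10 = 7.07 mm; A_we = 7.07 × 310 = 2192 mm².
Directional factor: 1.0 + 0.5 sin^1.5(45°) = 1.297.
F_nw = 0.6 × 620 × 1.297 = 482.6 MPa.
φR_n = 0.75 × 482.6 × 2192 × 10⁻³ = 793.3 kN.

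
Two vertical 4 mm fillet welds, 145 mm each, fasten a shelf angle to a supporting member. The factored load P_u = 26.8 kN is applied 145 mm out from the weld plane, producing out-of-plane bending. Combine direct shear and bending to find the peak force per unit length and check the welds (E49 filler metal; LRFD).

f_max ≈ 562 N/mm; adequate

E49XX → F_EXX = 490 MPa.
L_w = 2 × 145 = 290 mm; section modulus (unit throat) S = 2 × L²/6 = 7008 mm².
Direct shear f_v = P/L_w = 26.8×10³/290 = 92.41 N/mm.
Moment M = P × e = 26.8×10³ × 145 = 3886000 N·mm; bending f_b = M/S = 554.5 N/mm.
f_max = √(f_v² + f_b²) = √(92.41² + 554.5²) = 562.1 N/mm.
φr_n = 0.75 × 0.6 × 490 × (0.707 × 4) = 623.6 N/mm → adequate.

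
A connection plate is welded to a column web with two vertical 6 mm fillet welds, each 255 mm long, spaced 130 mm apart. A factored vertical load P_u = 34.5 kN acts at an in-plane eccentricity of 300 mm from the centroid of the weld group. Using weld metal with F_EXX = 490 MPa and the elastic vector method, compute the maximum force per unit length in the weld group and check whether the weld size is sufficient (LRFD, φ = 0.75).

Total weld length L_w = 510 mm. Treat welds as unit-width lines.
Polar moment about centroid: J = 2[d³/12 + d(b/2)²] = 2[255³/12 + 255×65²] = 4918000 mm³.
Direct shear f_v = P/L_w = 34.5×10³ / 510 = 67.65 N/mm (vertical).
Torsion M = P·e = 34.5×10³ × 300 = 10350000 N·mm.
Critical point at (x, y) = (65, 127.5) from centroid. f_tx = M·y/J = 268.3 N/mm; f_ty = M·x/J = 136.8 N/mm.
Resultant f_max = √[f_tx² + (f_v + f_ty)²] = √[268.3² + (67.65 + 136.8)²] = 337.3 N/mm.
Capacity per unit length: φr_n = 0.75 × 0.6 × 490 × (0.707 × 6) = 935.4 N/mm.
337.3 ≤ 935.4 → adequate.

f_max ≈ 337 N/mm; adequate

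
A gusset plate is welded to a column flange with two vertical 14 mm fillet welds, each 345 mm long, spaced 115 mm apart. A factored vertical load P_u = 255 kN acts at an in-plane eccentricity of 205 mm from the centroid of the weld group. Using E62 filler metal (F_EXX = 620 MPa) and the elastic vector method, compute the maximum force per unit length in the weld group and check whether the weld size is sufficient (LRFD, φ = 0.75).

Total weld length L_w = 690 mm. Treat welds as unit-width lines.
Polar moment about centroid: J = 2[d³/12 + d(b/2)²] = 2[345³/12 + 345×57.5²] = 9125000 mm³.
Direct shear f_v = P/L_w = 255×10³ / 690 = 369.6 N/mm (vertical).
Torsion M = P·e = 255×10³ × 205 = 52275000 N·mm.
Critical point at (x, y) = (57.5, 172.5) from centroid. f_tx = M·y/J = 988.2 N/mm; f_ty = M·x/J = 329.4 N/mm.
Resultant f_max = √[f_tx² + (f_v + f_ty)²] = √[988.2² + (369.6 + 329.4)²] = 1210 N/mm.
Capacity per unit length: φr_n = 0.75 × 0.6 × 620 × (0.707 × 14) = 2762 N/mm.
1210 ≤ 2762 → adequate.

f_max ≈ 1210 N/mm; adequate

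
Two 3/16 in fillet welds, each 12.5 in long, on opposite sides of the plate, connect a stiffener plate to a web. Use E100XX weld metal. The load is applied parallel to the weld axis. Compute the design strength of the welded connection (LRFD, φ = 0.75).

φR_n ≈ 149 kip

E100XX → F_EXX = 100 ksi.
Effective throat t_e = 0.707 × 0.1875 = 0.1326 in.
Total length L = 25 in; A_we = 0.1326 × 25 = 3.314 in².
F_nw = 0.6 F_EXX = 0.6 × 100 = 60 ksi.
φR_n = 0.75 × 60 × 3.314 = 149.1 kip.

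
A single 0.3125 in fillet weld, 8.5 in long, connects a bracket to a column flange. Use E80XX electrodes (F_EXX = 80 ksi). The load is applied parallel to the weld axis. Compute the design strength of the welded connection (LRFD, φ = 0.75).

φR_n ≈ 67.6 kips

Effective throat t_e = 0.707 × 0.3125 = 0.2209 in.
Total length L = 8.5 in; A_we = 0.2209 × 8.5 = 1.878 in².
F_nw = 0.6 F_EXX = 0.6 × 80 = 48 ksi.
φR_n = 0.75 × 48 × 1.878 = 67.61 kips.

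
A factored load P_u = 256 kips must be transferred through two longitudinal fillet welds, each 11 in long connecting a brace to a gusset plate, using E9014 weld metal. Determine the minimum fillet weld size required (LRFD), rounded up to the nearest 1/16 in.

w = 7/16 in

E90XX → F_EXX = 90 ksi.
Total weld length L = 22 in.
Required throat t_e = P_u / (φ × 0.6 F_EXX × L) = 256 / (0.75 × 0.6 × 90 × 22) = 0.2873 in.
Required leg w = t_e / 0.707 = 0.4064 in → use 7/16 in.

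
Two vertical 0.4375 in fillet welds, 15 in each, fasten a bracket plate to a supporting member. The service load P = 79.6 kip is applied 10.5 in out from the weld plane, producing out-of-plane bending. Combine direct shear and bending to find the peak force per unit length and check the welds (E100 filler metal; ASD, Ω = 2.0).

f_max ≈ 11.5 kip/in; NOT adequate

E100XX → F_EXX = 100 ksi.
L_w = 2 × 15 = 30 in; section modulus (unit throat) S = 2 × L²/6 = 75 in².
Direct shear f_v = P/L_w = 79.6/30 = 2.653 kip/in.
Moment M = P × e = 79.6 × 10.5 = 835.8 kip·in; bending f_b = M/S = 11.14 kip/in.
f_max = √(f_v² + f_b²) = √(2.653² + 11.14²) = 11.46 kip/in.
r_n/Ω = (1/2.0) × 0.6 × 100 × (0.707 × 0.4375) = 9.279 kip/in → NOT adequate.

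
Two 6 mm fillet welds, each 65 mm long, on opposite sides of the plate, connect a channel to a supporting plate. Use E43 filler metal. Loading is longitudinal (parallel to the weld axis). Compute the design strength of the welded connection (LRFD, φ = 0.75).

E43XX → F_EXX = 430 MPa.
Effective throat t_e = 0.707 × 6 = 4.242 mm.
Total length L = 130 mm; A_we = 4.242 × 130 = 551.5 mm².
F_nw = 0.6 F_EXX = 0.6 × 430 = 258 MPa.
φR_n = 0.75 × 258 × 551.5 × 10⁻³ = 106.7 kN.

φR_n ≈ 107 kN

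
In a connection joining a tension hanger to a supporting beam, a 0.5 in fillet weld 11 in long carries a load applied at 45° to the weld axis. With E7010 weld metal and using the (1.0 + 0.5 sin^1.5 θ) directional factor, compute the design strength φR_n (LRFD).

φR_n ≈ 159 kips

E70XX → F_EXX = 70 ksi.
t_e = 0.707 × 0.5 = 0.3535 in; A_we = 0.3535 × 11 = 3.888 in².
Directional factor: 1.0 + 0.5 sin^1.5(45°) = 1.297.
F_nw = 0.6 × 70 × 1.297 = 54.49 ksi.
φR_n = 0.75 × 54.49 × 3.888 = 158.9 kips.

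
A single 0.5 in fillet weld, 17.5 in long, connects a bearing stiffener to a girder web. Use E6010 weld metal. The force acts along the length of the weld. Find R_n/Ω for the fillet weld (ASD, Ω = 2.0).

R_n/Ω ≈ 111 kips

E60XX → F_EXX = 60 ksi.
Effective throat t_e = 0.707 × 0.5 = 0.3535 in.
Total length L = 17.5 in; A_we = 0.3535 × 17.5 = 6.186 in².
F_nw = 0.6 F_EXX = 0.6 × 60 = 36 ksi.
R_n = 36 × 6.186 = 222.7 kips; R_n/Ω = 222.7/2.0 = 111.4 kips.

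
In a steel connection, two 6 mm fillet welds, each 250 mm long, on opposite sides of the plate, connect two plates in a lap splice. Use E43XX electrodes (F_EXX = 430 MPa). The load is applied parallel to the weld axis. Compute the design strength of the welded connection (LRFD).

φR_n ≈ 410 kN

Effective throat t_e = 0.707 × 6 = 4.242 mm.
Total length L = 500 mm; A_we = 4.242 × 500 = 2121 mm².
F_nw = 0.6 F_EXX = 0.6 × 430 = 258 MPa.
φR_n = 0.75 × 258 × 2121 × 10⁻³ = 410.4 kN.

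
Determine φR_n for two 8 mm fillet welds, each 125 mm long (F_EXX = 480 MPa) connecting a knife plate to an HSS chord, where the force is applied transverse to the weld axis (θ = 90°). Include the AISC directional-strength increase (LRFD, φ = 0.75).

t_e = 0.707 × 8 = 5.656 mm; A_we = 5.656 × 250 = 1414 mm².
Directional factor: 1.0 + 0.5 sin^1.5(90°) = 1.5.
F_nw = 0.6 × 480 × 1.5 = 432 MPa.
φR_n = 0.75 × 432 × 1414 × 10⁻³ = 458.1 kN.

φR_n ≈ 458 kN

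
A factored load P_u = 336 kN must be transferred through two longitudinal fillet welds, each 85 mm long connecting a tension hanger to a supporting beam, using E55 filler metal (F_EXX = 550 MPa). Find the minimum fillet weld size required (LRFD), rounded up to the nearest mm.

Total weld length L = 170 mm.
Required throat t_e = P_u / (φ × 0.6 F_EXX × L) = 336 / (0.75 × 0.6 × 550 × 170 × 10⁻³) = 7.986 mm.
Required leg w = t_e / 0.707 = 11.3 mm → use 12 mm.

w = 12 mm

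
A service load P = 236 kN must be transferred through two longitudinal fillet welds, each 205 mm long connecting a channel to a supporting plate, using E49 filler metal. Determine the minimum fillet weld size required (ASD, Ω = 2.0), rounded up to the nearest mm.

w = 6 mm

E49XX → F_EXX = 490 MPa.
Total weld length L = 410 mm.
Required throat t_e = P × Ω / (0.6 F_EXX × L) = 236 × 2.0 / (0.6 × 490 × 410 × 10⁻³) = 3.916 mm.
Required leg w = t_e / 0.707 = 5.538 mm → use 6 mm.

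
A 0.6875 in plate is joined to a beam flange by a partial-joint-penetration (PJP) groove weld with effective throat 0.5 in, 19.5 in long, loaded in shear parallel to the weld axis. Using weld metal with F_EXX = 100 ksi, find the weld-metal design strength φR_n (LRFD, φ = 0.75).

Effective throat (given) t_e = 0.5 in.
A_we = 0.5 × 19.5 = 9.75 in².
F_nw = 0.6 F_EXX = 60 ksi.
φR_n = 0.75 × 60 × 9.75 = 438.8 kip.

φR_n ≈ 439 kip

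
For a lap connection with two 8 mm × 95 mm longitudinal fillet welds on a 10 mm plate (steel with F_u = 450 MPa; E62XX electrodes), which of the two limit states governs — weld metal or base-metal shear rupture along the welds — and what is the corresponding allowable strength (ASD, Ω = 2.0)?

E62XX → F_EXX = 620 MPa.
t_e = 0.707 × 8 = 5.656 mm; L = 190 mm.
Weld metal: R_n/Ω = (1/2.0) × 0.6 × 620 × 5.656 × 190 × 10⁻³ = 199.9 kN.
Base metal (shear rupture): R_n/Ω = (1/2.0) × 0.6 × 450 × 10 × 190 × 10⁻³ = 256.5 kN.
Governing: weld metal.

R_n/Ω ≈ 200 kN (weld metal governs)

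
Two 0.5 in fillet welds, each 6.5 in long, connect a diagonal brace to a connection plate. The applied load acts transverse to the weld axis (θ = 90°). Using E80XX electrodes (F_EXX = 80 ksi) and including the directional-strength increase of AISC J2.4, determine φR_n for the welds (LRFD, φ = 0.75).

t_e = 0.707 × 0.5 = 0.3535 in; A_we = 0.3535 × 13 = 4.595 in².
Directional factor: 1.0 + 0.5 sin^1.5(90°) = 1.5.
F_nw = 0.6 × 80 × 1.5 = 72 ksi.
φR_n = 0.75 × 72 × 4.595 = 248.2 kips.

φR_n ≈ 248 kips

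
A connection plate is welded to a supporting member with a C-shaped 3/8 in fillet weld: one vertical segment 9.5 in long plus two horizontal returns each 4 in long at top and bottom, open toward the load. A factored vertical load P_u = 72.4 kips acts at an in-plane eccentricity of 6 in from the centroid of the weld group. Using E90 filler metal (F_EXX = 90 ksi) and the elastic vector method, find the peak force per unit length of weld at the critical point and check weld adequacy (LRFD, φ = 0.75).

Total weld length L_w = 17.5 in. Treat welds as unit-width lines.
Centroid: x̄ = 2×4×2 / 17.5 = 0.9143 in from the vertical weld.
Polar moment about centroid: J = I_x + I_y = [9.5³/12 + 2×4×4.75²] + [9.5×0.9143² + 2(4³/12 + 4×1.086²)] = 280 in³.
Direct shear f_v = P/L_w = 72.4 / 17.5 = 4.137 kip/in (vertical).
Torsion M = P·e = 72.4 × 6 = 434.4 kip·in.
Critical point at (x, y) = (3.086, 4.75) from centroid. f_tx = M·y/J = 7.37 kip/in; f_ty = M·x/J = 4.788 kip/in.
Resultant f_max = √[f_tx² + (f_v + f_ty)²] = √[7.37² + (4.137 + 4.788)²] = 11.57 kip/in.
Capacity per unit length: φr_n = 0.75 × 0.6 × 90 × (0.707 × 0.375) = 10.74 kip/in.
11.57 > 10.74 → NOT adequate.

f_max ≈ 11.6 kip/in; NOT adequate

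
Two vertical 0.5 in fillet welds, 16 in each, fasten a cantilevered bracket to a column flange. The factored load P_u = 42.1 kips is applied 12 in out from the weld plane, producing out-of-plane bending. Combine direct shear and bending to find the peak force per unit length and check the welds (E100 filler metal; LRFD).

f_max ≈ 6.06 kip/in; adequate

E100XX → F_EXX = 100 ksi.
L_w = 2 × 16 = 32 in; section modulus (unit throat) S = 2 × L²/6 = 85.33 in².
Direct shear f_v = P/L_w = 42.1/32 = 1.316 kip/in.
Moment M = P × e = 42.1 × 12 = 505.2 kip·in; bending f_b = M/S = 5.92 kip/in.
f_max = √(f_v² + f_b²) = √(1.316² + 5.92²) = 6.065 kip/in.
φr_n = 0.75 × 0.6 × 100 × (0.707 × 0.5) = 15.91 kip/in → adequate.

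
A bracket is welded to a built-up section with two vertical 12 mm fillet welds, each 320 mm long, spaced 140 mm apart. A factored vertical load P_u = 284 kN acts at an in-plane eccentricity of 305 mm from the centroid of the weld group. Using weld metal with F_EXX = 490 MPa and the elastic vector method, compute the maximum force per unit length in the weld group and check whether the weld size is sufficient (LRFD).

Total weld length L_w = 640 mm. Treat welds as unit-width lines.
Polar moment about centroid: J = 2[d³/12 + d(b/2)²] = 2[320³/12 + 320×70²] = 8597000 mm³.
Direct shear f_v = P/L_w = 284×10³ / 640 = 443.8 N/mm (vertical).
Torsion M = P·e = 284×10³ × 305 = 86620000 N·mm.
Critical point at (x, y) = (70, 160) from centroid. f_tx = M·y/J = 1612 N/mm; f_ty = M·x/J = 705.3 N/mm.
Resultant f_max = √[f_tx² + (f_v + f_ty)²] = √[1612² + (443.8 + 705.3)²] = 1980 N/mm.
Capacity per unit length: φr_n = 0.75 × 0.6 × 490 × (0.707 × 12) = 1871 N/mm.
1980 > 1871 → NOT adequate.

f_max ≈ 1980 N/mm; NOT adequate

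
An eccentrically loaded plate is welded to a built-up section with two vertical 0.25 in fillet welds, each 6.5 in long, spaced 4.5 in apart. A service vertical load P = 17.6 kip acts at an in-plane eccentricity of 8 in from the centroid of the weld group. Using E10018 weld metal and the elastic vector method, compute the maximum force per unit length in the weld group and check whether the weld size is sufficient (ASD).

f_max ≈ 5.87 kip/in; NOT adequate

E100XX → F_EXX = 100 ksi.
Total weld length L_w = 13 in. Treat welds as unit-width lines.
Polar moment about centroid: J = 2[d³/12 + d(b/2)²] = 2[6.5³/12 + 6.5×2.25²] = 111.6 in³.
Direct shear f_v = P/L_w = 17.6 / 13 = 1.354 kip/in (vertical).
Torsion M = P·e = 17.6 × 8 = 140.8 kip·in.
Critical point at (x, y) = (2.25, 3.25) from centroid. f_tx = M·y/J = 4.101 kip/in; f_ty = M·x/J = 2.839 kip/in.
Resultant f_max = √[f_tx² + (f_v + f_ty)²] = √[4.101² + (1.354 + 2.839)²] = 5.865 kip/in.
Capacity per unit length: r_n/Ω = (1/2.0) × 0.6 × 100 × (0.707 × 0.25) = 5.302 kip/in.
5.865 > 5.302 → NOT adequate.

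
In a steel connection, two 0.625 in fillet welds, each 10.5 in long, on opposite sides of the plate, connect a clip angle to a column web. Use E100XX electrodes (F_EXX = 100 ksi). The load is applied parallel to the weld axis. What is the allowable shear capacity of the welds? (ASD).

R_n/Ω ≈ 278 kip

Effective throat t_e = 0.707 × 0.625 = 0.4419 in.
Total length L = 21 in; A_we = 0.4419 × 21 = 9.279 in².
F_nw = 0.6 F_EXX = 0.6 × 100 = 60 ksi.
R_n = 60 × 9.279 = 556.8 kip; R_n/Ω = 556.8/2.0 = 278.4 kip.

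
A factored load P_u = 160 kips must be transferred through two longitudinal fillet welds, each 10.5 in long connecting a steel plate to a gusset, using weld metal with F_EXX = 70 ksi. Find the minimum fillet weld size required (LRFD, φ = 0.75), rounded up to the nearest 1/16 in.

w = 3/8 in

Total weld length L = 21 in.
Required throat t_e = P_u / (φ × 0.6 F_EXX × L) = 160 / (0.75 × 0.6 × 70 × 21) = 0.2419 in.
Required leg w = t_e / 0.707 = 0.3421 in → use 3/8 in.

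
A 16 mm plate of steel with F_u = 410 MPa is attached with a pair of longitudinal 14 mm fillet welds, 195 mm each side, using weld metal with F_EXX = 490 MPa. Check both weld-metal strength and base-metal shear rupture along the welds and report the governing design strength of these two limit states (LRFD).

t_e = 0.707 × 14 = 9.898 mm; L = 390 mm.
Weld metal: φR_n = 0.75 × 0.6 × 490 × 9.898 × 390 × 10⁻³ = 851.2 kN.
Base metal (shear rupture): φR_n = 0.75 × 0.6 × 410 × 16 × 390 × 10⁻³ = 1151 kN.
Governing: weld metal.

φR_n ≈ 851 kN (weld metal governs)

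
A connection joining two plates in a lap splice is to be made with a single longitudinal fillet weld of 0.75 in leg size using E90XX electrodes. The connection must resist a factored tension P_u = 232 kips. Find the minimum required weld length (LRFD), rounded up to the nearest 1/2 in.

E90XX → F_EXX = 90 ksi.
Throat t_e = 0.707 × 0.75 = 0.5302 in.
φr_n = 0.75 × 0.6 × 90 × 0.5302 = 21.48 kips/in.
L_req = P_u / φr_n = 232 / 21.48 = 10.8 in total.
Round up → use L = 11 in.

L = 11 in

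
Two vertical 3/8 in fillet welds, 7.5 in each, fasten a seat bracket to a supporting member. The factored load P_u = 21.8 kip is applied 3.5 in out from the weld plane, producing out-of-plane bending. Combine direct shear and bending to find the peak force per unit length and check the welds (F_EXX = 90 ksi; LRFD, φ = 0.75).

f_max ≈ 4.32 kip/in; adequate

L_w = 2 × 7.5 = 15 in; section modulus (unit throat) S = 2 × L²/6 = 18.75 in².
Direct shear f_v = P/L_w = 21.8/15 = 1.453 kip/in.
Moment M = P × e = 21.8 × 3.5 = 76.3 kip·in; bending f_b = M/S = 4.069 kip/in.
f_max = √(f_v² + f_b²) = √(1.453² + 4.069²) = 4.321 kip/in.
φr_n = 0.75 × 0.6 × 90 × (0.707 × 0.375) = 10.74 kip/in → adequate.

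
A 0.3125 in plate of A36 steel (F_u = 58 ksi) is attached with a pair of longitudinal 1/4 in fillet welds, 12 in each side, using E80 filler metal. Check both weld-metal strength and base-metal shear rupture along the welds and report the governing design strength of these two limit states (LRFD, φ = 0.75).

E80XX → F_EXX = 80 ksi.
t_e = 0.707 × 0.25 = 0.1767 in; L = 24 in.
Weld metal: φR_n = 0.75 × 0.6 × 80 × 0.1767 × 24 = 152.7 kips.
Base metal (shear rupture): φR_n = 0.75 × 0.6 × 58 × 0.3125 × 24 = 195.8 kips.
Governing: weld metal.

φR_n ≈ 153 kips (weld metal governs)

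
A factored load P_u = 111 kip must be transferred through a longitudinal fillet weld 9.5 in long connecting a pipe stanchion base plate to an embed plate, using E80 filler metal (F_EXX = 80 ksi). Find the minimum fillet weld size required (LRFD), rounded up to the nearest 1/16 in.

Total weld length L = 9.5 in.
Required throat t_e = P_u / (φ × 0.6 F_EXX × L) = 111 / (0.75 × 0.6 × 80 × 9.5) = 0.3246 in.
Required leg w = t_e / 0.707 = 0.4591 in → use 1/2 in.

w = 1/2 in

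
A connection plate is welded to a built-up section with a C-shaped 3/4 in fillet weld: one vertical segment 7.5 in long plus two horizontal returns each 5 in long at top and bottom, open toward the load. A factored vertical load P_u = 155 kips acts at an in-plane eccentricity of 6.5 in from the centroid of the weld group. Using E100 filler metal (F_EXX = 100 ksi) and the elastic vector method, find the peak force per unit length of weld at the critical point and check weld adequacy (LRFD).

Total weld length L_w = 17.5 in. Treat welds as unit-width lines.
Centroid: x̄ = 2×5×2.5 / 17.5 = 1.429 in from the vertical weld.
Polar moment about centroid: J = I_x + I_y = [7.5³/12 + 2×5×3.75²] + [7.5×1.429² + 2(5³/12 + 5×1.071²)] = 223.4 in³.
Direct shear f_v = P/L_w = 155 / 17.5 = 8.857 kip/in (vertical).
Torsion M = P·e = 155 × 6.5 = 1007.5 kip·in.
Critical point at (x, y) = (3.571, 3.75) from centroid. f_tx = M·y/J = 16.91 kip/in; f_ty = M·x/J = 16.11 kip/in.
Resultant f_max = √[f_tx² + (f_v + f_ty)²] = √[16.91² + (8.857 + 16.11)²] = 30.15 kip/in.
Capacity per unit length: φr_n = 0.75 × 0.6 × 100 × (0.707 × 0.75) = 23.86 kip/in.
30.15 > 23.86 → NOT adequate.

f_max ≈ 30.2 kip/in; NOT adequate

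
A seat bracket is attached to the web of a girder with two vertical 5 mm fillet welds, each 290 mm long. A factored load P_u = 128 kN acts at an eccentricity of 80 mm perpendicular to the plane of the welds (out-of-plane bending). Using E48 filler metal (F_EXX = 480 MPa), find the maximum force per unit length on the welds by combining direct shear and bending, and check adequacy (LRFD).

L_w = 2 × 290 = 580 mm; section modulus (unit throat) S = 2 × L²/6 = 28030 mm².
Direct shear f_v = P/L_w = 128×10³/580 = 220.7 N/mm.
Moment M = P × e = 128×10³ × 80 = 10240000 N·mm; bending f_b = M/S = 365.3 N/mm.
f_max = √(f_v² + f_b²) = √(220.7² + 365.3²) = 426.8 N/mm.
φr_n = 0.75 × 0.6 × 480 × (0.707 × 5) = 763.6 N/mm → adequate.

f_max ≈ 427 N/mm; adequate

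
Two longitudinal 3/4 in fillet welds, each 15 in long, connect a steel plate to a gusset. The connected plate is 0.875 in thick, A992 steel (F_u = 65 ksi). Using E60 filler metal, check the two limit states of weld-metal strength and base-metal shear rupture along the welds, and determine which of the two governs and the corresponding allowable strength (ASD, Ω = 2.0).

R_n/Ω ≈ 286 kip (weld metal governs)

E60XX → F_EXX = 60 ksi.
t_e = 0.707 × 0.75 = 0.5302 in; L = 30 in.
Weld metal: R_n/Ω = (1/2.0) × 0.6 × 60 × 0.5302 × 30 = 286.3 kip.
Base metal (shear rupture): R_n/Ω = (1/2.0) × 0.6 × 65 × 0.875 × 30 = 511.9 kip.
Governing: weld metal.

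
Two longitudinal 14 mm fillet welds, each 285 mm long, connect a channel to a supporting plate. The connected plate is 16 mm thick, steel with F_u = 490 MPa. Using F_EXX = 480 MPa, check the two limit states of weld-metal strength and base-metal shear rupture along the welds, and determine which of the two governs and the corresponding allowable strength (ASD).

t_e = 0.707 × 14 = 9.898 mm; L = 570 mm.
Weld metal: R_n/Ω = (1/2.0) × 0.6 × 480 × 9.898 × 570 × 10⁻³ = 812.4 kN.
Base metal (shear rupture): R_n/Ω = (1/2.0) × 0.6 × 490 × 16 × 570 × 10⁻³ = 1341 kN.
Governing: weld metal.

R_n/Ω ≈ 812 kN (weld metal governs)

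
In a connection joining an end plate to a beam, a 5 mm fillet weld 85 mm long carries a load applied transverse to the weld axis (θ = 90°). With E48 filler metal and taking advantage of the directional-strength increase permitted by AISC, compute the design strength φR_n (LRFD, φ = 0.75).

E48XX → F_EXX = 480 MPa.
t_e = 0.707 × 5 = 3.535 mm; A_we = 3.535 × 85 = 300.5 mm².
Directional factor: 1.0 + 0.5 sin^1.5(90°) = 1.5.
F_nw = 0.6 × 480 × 1.5 = 432 MPa.
φR_n = 0.75 × 432 × 300.5 × 10⁻³ = 97.35 kN.

φR_n ≈ 97.4 kN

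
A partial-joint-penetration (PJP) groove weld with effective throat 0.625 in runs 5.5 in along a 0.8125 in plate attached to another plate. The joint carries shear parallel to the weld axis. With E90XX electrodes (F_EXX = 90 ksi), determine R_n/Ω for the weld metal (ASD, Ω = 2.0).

Effective throat (given) t_e = 0.625 in.
A_we = 0.625 × 5.5 = 3.438 in².
F_nw = 0.6 F_EXX = 54 ksi.
R_n/Ω = (54 × 3.438) / 2.0 = 92.81 kips.

R_n/Ω ≈ 92.8 kips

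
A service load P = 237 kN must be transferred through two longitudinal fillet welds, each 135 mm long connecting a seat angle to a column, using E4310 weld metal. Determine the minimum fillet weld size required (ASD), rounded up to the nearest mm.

w = 10 mm

E43XX → F_EXX = 430 MPa.
Total weld length L = 270 mm.
Required throat t_e = P × Ω / (0.6 F_EXX × L) = 237 × 2.0 / (0.6 × 430 × 270 × 10⁻³) = 6.804 mm.
Required leg w = t_e / 0.707 = 9.624 mm → use 10 mm.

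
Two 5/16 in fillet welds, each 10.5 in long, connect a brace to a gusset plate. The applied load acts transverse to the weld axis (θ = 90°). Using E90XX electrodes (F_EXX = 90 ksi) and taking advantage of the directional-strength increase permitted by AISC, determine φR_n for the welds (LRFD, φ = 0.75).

φR_n ≈ 282 kip

t_e = 0.707 × 0.3125 = 0.2209 in; A_we = 0.2209 × 21 = 4.64 in².
Directional factor: 1.0 + 0.5 sin^1.5(90°) = 1.5.
F_nw = 0.6 × 90 × 1.5 = 81 ksi.
φR_n = 0.75 × 81 × 4.64 = 281.9 kip.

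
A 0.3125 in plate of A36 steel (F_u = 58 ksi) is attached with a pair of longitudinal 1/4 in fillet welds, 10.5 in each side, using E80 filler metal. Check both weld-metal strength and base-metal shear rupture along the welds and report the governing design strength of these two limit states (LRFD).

φR_n ≈ 134 kip (weld metal governs)

E80XX → F_EXX = 80 ksi.
t_e = 0.707 × 0.25 = 0.1767 in; L = 21 in.
Weld metal: φR_n = 0.75 × 0.6 × 80 × 0.1767 × 21 = 133.6 kip.
Base metal (shear rupture): φR_n = 0.75 × 0.6 × 58 × 0.3125 × 21 = 171.3 kip.
Governing: weld metal.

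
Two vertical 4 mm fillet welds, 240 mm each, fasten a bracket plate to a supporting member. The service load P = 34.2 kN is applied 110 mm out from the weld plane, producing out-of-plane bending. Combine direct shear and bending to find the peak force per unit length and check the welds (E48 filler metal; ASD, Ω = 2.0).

f_max ≈ 208 N/mm; adequate

E48XX → F_EXX = 480 MPa.
L_w = 2 × 240 = 480 mm; section modulus (unit throat) S = 2 × L²/6 = 19200 mm².
Direct shear f_v = P/L_w = 34.2×10³/480 = 71.25 N/mm.
Moment M = P × e = 34.2×10³ × 110 = 3762000 N·mm; bending f_b = M/S = 195.9 N/mm.
f_max = √(f_v² + f_b²) = √(71.25² + 195.9²) = 208.5 N/mm.
r_n/Ω = (1/2.0) × 0.6 × 480 × (0.707 × 4) = 407.2 N/mm → adequate.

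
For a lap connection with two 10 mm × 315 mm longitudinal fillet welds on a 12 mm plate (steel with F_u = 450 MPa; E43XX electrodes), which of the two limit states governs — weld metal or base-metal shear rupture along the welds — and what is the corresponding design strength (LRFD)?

φR_n ≈ 862 kN (weld metal governs)

E43XX → F_EXX = 430 MPa.
t_e = 0.707 × 10 = 7.07 mm; L = 630 mm.
Weld metal: φR_n = 0.75 × 0.6 × 430 × 7.07 × 630 × 10⁻³ = 861.9 kN.
Base metal (shear rupture): φR_n = 0.75 × 0.6 × 450 × 12 × 630 × 10⁻³ = 1531 kN.
Governing: weld metal.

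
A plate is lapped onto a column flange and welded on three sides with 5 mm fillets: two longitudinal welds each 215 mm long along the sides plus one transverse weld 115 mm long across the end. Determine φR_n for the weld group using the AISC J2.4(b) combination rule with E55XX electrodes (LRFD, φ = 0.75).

E55XX → F_EXX = 550 MPa.
t_e = 0.707 × 5 = 3.535 mm.
R_nwl = 0.6 × 550 × 3.535 × 430 × 10⁻³ = 501.6 kN (longitudinal, 2 welds).
R_nwt = 0.6 × 550 × 3.535 × 115 × 10⁻³ = 134.2 kN (transverse, base value).
(i) R_nwl + R_nwt = 635.8 kN; (ii) 0.85 R_nwl + 1.5 R_nwt = 627.6 kN.
R_n = max = 635.8 kN [governs: (i)]; φR_n = 476.8 kN.

φR_n ≈ 477 kN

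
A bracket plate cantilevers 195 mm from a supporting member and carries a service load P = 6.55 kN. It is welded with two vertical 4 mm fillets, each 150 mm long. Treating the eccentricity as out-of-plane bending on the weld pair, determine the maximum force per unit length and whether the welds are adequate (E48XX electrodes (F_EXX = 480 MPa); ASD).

f_max ≈ 172 N/mm; adequate

L_w = 2 × 150 = 300 mm; section modulus (unit throat) S = 2 × L²/6 = 7500 mm².
Direct shear f_v = P/L_w = 6.55×10³/300 = 21.83 N/mm.
Moment M = P × e = 6.55×10³ × 195 = 1277200 N·mm; bending f_b = M/S = 170.3 N/mm.
f_max = √(f_v² + f_b²) = √(21.83² + 170.3²) = 171.7 N/mm.
r_n/Ω = (1/2.0) × 0.6 × 480 × (0.707 × 4) = 407.2 N/mm → adequate.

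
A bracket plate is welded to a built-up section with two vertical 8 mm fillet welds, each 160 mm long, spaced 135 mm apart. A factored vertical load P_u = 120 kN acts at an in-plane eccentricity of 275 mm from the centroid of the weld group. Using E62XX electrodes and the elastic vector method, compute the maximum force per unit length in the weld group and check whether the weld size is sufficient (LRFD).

f_max ≈ 1880 N/mm; NOT adequate

E62XX → F_EXX = 620 MPa.
Total weld length L_w = 320 mm. Treat welds as unit-width lines.
Polar moment about centroid: J = 2[d³/12 + d(b/2)²] = 2[160³/12 + 160×67.5²] = 2141000 mm³.
Direct shear f_v = P/L_w = 120×10³ / 320 = 375 N/mm (vertical).
Torsion M = P·e = 120×10³ × 275 = 33000000 N·mm.
Critical point at (x, y) = (67.5, 80) from centroid. f_tx = M·y/J = 1233 N/mm; f_ty = M·x/J = 1041 N/mm.
Resultant f_max = √[f_tx² + (f_v + f_ty)²] = √[1233² + (375 + 1041)²] = 1877 N/mm.
Capacity per unit length: φr_n = 0.75 × 0.6 × 620 × (0.707 × 8) = 1578 N/mm.
1877 > 1578 → NOT adequate.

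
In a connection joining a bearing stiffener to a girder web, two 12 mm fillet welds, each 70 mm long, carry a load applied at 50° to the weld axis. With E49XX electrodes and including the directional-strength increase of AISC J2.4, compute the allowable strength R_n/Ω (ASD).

R_n/Ω ≈ 233 kN

E49XX → F_EXX = 490 MPa.
t_e = 0.707 × 12 = 8.484 mm; A_we = 8.484 × 140 = 1188 mm².
Directional factor: 1.0 + 0.5 sin^1.5(50°) = 1.335.
F_nw = 0.6 × 490 × 1.335 = 392.6 MPa.
R_n/Ω = (392.6 × 1188) / 2.0 × 10⁻³ = 233.1 kN.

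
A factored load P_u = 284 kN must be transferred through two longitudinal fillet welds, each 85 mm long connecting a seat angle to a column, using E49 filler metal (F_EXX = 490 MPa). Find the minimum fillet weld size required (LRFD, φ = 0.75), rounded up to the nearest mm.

w = 11 mm

Total weld length L = 170 mm.
Required throat t_e = P_u / (φ × 0.6 F_EXX × L) = 284 / (0.75 × 0.6 × 490 × 170 × 10⁻³) = 7.576 mm.
Required leg w = t_e / 0.707 = 10.72 mm → use 11 mm.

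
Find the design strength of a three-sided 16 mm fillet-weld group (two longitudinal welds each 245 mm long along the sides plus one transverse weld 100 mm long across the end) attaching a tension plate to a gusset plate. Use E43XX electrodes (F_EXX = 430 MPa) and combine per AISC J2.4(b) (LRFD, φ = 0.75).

t_e = 0.707 × 16 = 11.31 mm.
R_nwl = 0.6 × 430 × 11.31 × 490 × 10⁻³ = 1430 kN (longitudinal, 2 welds).
R_nwt = 0.6 × 430 × 11.31 × 100 × 10⁻³ = 291.8 kN (transverse, base value).
(i) R_nwl + R_nwt = 1722 kN; (ii) 0.85 R_nwl + 1.5 R_nwt = 1653 kN.
R_n = max = 1722 kN [governs: (i)]; φR_n = 1291 kN.

φR_n ≈ 1290 kN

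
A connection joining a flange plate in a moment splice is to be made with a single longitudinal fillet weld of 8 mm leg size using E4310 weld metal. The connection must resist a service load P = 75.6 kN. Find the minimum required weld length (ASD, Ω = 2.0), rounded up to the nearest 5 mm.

E43XX → F_EXX = 430 MPa.
Throat t_e = 0.707 × 8 = 5.656 mm.
r_n/Ω = (0.6 × 430 × 5.656) / 2.0 = 729.6 N/mm = 0.7296 kN/mm.
L_req = P / (r_n/Ω) = 75.6 / 0.7296 = 103.6 mm total.
Round up → use L = 105 mm.

L = 105 mm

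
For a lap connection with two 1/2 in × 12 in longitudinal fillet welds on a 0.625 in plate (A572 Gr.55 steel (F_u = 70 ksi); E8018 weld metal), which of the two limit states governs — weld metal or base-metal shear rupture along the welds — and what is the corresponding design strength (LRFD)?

φR_n ≈ 305 kips (weld metal governs)

E80XX → F_EXX = 80 ksi.
t_e = 0.707 × 0.5 = 0.3535 in; L = 24 in.
Weld metal: φR_n = 0.75 × 0.6 × 80 × 0.3535 × 24 = 305.4 kips.
Base metal (shear rupture): φR_n = 0.75 × 0.6 × 70 × 0.625 × 24 = 472.5 kips.
Governing: weld metal.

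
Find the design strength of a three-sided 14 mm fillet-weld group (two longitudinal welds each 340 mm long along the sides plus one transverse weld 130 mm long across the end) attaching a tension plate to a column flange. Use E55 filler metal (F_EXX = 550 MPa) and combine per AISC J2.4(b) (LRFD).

t_e = 0.707 × 14 = 9.898 mm.
R_nwl = 0.6 × 550 × 9.898 × 680 × 10⁻³ = 2221 kN (longitudinal, 2 welds).
R_nwt = 0.6 × 550 × 9.898 × 130 × 10⁻³ = 424.6 kN (transverse, base value).
(i) R_nwl + R_nwt = 2646 kN; (ii) 0.85 R_nwl + 1.5 R_nwt = 2525 kN.
R_n = max = 2646 kN [governs: (i)]; φR_n = 1984 kN.

φR_n ≈ 1980 kN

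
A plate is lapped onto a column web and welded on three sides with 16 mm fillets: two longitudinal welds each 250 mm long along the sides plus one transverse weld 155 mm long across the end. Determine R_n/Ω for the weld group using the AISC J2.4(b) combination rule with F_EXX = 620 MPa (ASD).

R_n/Ω ≈ 1380 kN

t_e = 0.707 × 16 = 11.31 mm.
R_nwl = 0.6 × 620 × 11.31 × 500 × 10⁻³ = 2104 kN (longitudinal, 2 welds).
R_nwt = 0.6 × 620 × 11.31 × 155 × 10⁻³ = 652.2 kN (transverse, base value).
(i) R_nwl + R_nwt = 2756 kN; (ii) 0.85 R_nwl + 1.5 R_nwt = 2767 kN.
R_n = max = 2767 kN [governs: (ii)]; R_n/Ω = 1383 kN.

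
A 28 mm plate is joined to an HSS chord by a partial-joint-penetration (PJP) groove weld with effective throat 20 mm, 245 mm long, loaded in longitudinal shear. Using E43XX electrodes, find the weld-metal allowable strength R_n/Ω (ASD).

R_n/Ω ≈ 632 kN

E43XX → F_EXX = 430 MPa.
Effective throat (given) t_e = 20 mm.
A_we = 20 × 245 = 4900 mm².
F_nw = 0.6 F_EXX = 258 MPa.
R_n/Ω = (258 × 4900) / 2.0 × 10⁻³ = 632.1 kN.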